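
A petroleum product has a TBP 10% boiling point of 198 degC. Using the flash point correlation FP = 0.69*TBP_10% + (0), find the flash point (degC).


FP = 0.69 * 198 + (0) = 136.62

136.62 degC


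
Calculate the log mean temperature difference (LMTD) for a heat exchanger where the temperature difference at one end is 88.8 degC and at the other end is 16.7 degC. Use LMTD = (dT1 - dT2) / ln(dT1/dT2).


LMTD = (dT1 - dT2) / ln(dT1/dT2)
= (88.8 - 16.7) / ln(88.8 / 16.7) = 72.1 / 1.67098 = 43.15

43.15 degC


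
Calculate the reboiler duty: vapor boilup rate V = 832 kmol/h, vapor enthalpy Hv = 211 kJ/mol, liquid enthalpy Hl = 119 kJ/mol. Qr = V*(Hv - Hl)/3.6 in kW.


Qr = 832 * (211 - 119) / 3.6 = 832 * 92 / 3.6 = 21260

21260 kW


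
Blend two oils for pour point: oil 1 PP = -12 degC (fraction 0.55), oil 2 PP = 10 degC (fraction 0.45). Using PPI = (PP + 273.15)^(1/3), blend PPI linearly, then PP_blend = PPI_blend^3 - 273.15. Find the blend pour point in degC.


PPI_1 = (-12 + 273.15)^(1/3) = 6.391901
PPI_2 = (10 + 273.15)^(1/3) = 6.566574
PPI_blend = 0.55 * 6.391901 + 0.45 * 6.566574 = 6.470504
PP_blend = 6.470504^3 - 273.15 = 270.9033 - 273.15 = -2.25

-2.25 degC


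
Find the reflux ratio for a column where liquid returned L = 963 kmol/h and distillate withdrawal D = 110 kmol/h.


Reflux ratio definition: R = L / D (liquid returned / distillate withdrawn)
L = 963 kmol/h, D = 110 kmol/h
R = 963 / 110 = 8.755

8.755


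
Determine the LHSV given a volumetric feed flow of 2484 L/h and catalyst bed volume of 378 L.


LHSV = volumetric feed rate / catalyst volume
= 2484 L/h / 378 L
= 6.571 h^-1

6.571 h^-1


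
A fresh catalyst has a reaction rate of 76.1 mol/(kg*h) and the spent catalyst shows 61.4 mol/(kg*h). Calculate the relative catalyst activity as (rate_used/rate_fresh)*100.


Activity (%) = (rate_used / rate_fresh) * 100
rate_used = 61.4, rate_fresh = 76.1
= (61.4 / 76.1) * 100
= 0.8068 * 100 = 80.68

80.68 %


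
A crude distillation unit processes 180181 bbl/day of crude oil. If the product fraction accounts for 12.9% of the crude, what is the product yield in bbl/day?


Crude throughput = 180181 bbl/day
Fraction yield = 12.9%
yield = throughput * fraction / 100
yield = 180181 * 12.9 / 100 = 23243.349

23243.349 bbl/day


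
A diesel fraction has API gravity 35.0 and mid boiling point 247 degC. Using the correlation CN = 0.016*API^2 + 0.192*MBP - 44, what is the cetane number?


CN = 0.016 * 35.0^2 + 0.192 * 247 - 44
CN = 19.6 + 47.424 - 44 = 23.024

23.024


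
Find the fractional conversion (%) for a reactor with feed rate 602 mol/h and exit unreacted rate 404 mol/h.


X = (F_in - F_out) / F_in * 100
Moles reacted = 602 - 404 = 198
X = 198 / 602 * 100
= 0.3289 * 100
= 32.89 %

32.89 %


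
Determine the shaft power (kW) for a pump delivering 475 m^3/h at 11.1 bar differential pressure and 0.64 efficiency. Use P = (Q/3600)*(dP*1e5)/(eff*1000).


Q = 475 / 3600 = 0.131944 m^3/s
P = 0.131944 * (11.1 * 1e5) / 0.64 / 1000 = 228.8

228.8 kW


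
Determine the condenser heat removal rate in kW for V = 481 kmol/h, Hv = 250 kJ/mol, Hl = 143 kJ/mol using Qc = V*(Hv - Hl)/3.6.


Qc = 481 * (250 - 143) / 3.6 = 481 * 107 / 3.6 = 14300

14300 kW


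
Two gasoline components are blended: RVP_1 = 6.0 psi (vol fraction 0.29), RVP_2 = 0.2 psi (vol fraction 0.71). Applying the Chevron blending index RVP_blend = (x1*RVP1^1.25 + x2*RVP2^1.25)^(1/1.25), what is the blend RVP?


Chevron index: RVP_blend = (sum xi*RVPi^1.25)^(1/1.25)
RVP^1.25 terms: 0.29 * 6.0^1.25 + 0.71 * 0.2^1.25 = 2.81821
RVP_blend = 2.81821^(1/1.25) = 2.291

2.291 psi


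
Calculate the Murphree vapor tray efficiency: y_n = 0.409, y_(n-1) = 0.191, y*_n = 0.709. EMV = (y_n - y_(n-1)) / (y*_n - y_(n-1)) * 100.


Murphree vapor efficiency: EMV = (y_n - y_(n-1)) / (y*_n - y_(n-1)) * 100
EMV = (0.409 - 0.191) / (0.709 - 0.191) * 100 = 0.218 / 0.518 * 100 = 42.08

42.08 %


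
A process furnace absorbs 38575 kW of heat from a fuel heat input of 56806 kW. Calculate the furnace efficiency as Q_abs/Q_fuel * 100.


Furnace efficiency = Q_absorbed / Q_fuel * 100
= 38575 / 56806 * 100 = 67.91

67.91 %


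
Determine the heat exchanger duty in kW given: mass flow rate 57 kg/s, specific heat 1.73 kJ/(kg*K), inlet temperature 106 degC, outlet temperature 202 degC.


Q = m_dot * cp * delta_T
delta_T = 202 - 106 = 96 K
Q = 57 * 1.73 * 96
= 98.61 * 96
= 9466.56 kW

9466.56 kW


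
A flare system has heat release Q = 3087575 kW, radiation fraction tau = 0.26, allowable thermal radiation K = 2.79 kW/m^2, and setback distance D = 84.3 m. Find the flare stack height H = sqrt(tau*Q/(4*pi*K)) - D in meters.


tau*Q/(4*pi*K) = 0.26 * 3087575 / (4 * pi * 2.79) = 22896.9
sqrt(22896.9) = 151.317
H = 151.317 - 84.3 = 67.02

67.02 m


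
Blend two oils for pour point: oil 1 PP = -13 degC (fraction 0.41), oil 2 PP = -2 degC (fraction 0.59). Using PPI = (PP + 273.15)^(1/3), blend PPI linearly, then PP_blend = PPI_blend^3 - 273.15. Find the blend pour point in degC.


PPI_1 = (-13 + 273.15)^(1/3) = 6.383731
PPI_2 = (-2 + 273.15)^(1/3) = 6.472467
PPI_blend = 0.41 * 6.383731 + 0.59 * 6.472467 = 6.436085
PP_blend = 6.436085^3 - 273.15 = 266.6032 - 273.15 = -6.55

-6.55 degC


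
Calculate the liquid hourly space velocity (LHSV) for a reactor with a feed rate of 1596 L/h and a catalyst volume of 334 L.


LHSV = volumetric feed rate / catalyst volume
= 1596 L/h / 334 L
= 4.778 h^-1

4.778 h^-1


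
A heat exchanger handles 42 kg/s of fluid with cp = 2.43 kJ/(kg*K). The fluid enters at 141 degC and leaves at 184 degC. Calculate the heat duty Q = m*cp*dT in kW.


Q = m_dot * cp * delta_T
delta_T = 184 - 141 = 43 K
Q = 42 * 2.43 * 43
= 102.06 * 43
= 4388.58 kW

4388.58 kW


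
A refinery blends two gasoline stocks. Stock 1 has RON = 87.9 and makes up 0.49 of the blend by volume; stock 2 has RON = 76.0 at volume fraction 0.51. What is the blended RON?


Linear blending: RON_blend = sum(vi * RONi)
Contribution 1: 0.49 * 87.9 = 43.071
Contribution 2: 0.51 * 76.0 = 38.76
RON_blend = 43.071 + 38.76 = 81.831

81.831


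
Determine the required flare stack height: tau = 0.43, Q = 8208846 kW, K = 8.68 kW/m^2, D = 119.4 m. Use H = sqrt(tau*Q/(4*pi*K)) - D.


tau*Q/(4*pi*K) = 0.43 * 8208846 / (4 * pi * 8.68) = 32360.9
sqrt(32360.9) = 179.891
H = 179.891 - 119.4 = 60.49

60.49 m


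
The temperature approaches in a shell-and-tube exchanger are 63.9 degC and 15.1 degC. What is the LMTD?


LMTD = (dT1 - dT2) / ln(dT1/dT2)
= (63.9 - 15.1) / ln(63.9 / 15.1) = 48.8 / 1.44262 = 33.83

33.83 degC


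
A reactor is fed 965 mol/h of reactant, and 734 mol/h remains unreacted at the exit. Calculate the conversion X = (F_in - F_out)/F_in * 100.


X = (F_in - F_out) / F_in * 100
Moles reacted = 965 - 734 = 231
X = 231 / 965 * 100
= 0.2394 * 100
= 23.94 %

23.94 %


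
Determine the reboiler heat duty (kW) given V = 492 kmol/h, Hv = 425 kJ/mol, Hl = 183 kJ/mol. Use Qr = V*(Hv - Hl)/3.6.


Qr = 492 * (425 - 183) / 3.6 = 492 * 242 / 3.6 = 33070

33070 kW


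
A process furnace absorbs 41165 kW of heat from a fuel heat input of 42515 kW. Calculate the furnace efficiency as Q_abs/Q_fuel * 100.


Furnace efficiency = Q_absorbed / Q_fuel * 100
= 41165 / 42515 * 100 = 96.82

96.82 %


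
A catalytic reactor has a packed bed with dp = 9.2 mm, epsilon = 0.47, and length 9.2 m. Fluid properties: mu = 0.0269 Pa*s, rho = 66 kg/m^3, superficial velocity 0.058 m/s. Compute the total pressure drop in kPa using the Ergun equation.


dp = 9.2 mm = 0.0092 m
Viscous term = 150*0.0269*0.058*(1-0.47)^2 / (0.0092^2*0.47^3) = 7480.9
Inertial term = 1.75*66*0.058^2*(1-0.47) / (0.0092*0.47^3) = 215.592
dP/L = 7480.9 + 215.592 = 7696.49 Pa/m
dP = 7696.49 * 9.2 / 1000 = 70.81 kPa

70.81 kPa


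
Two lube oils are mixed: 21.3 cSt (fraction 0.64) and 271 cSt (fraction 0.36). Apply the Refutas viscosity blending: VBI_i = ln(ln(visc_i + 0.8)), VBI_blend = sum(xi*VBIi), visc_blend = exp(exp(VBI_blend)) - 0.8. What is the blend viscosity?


Refutas method: VBN_i = 14.534*ln(ln(visc_i + 0.8)) + 10.975, blended linearly by mass fraction; since VBN is linear in VBI_i = ln(ln(visc_i + 0.8)) and the fractions sum to 1, blend VBI directly: visc = exp(exp(VBI_blend)) - 0.8
VBI_1 = ln(ln(21.3 + 0.8)) = 1.12997
VBI_2 = ln(ln(271 + 0.8)) = 1.72367
VBI_blend = 0.64 * 1.12997 + 0.36 * 1.72367 = 1.3437
visc_blend = exp(exp(1.3437)) - 0.8 = 45.41

45.41 cSt


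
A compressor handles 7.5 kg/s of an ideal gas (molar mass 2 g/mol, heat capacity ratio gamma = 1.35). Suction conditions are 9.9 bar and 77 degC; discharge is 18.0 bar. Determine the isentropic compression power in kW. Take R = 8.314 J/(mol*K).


Isentropic work: W = m*(gamma/(gamma-1))*(R*T1/MW)*((P2/P1)^((gamma-1)/gamma) - 1)
T1 = 77 + 273.15 = 350.15 K
Pressure ratio = 18.0 / 9.9 = 1.81818
Exponent = (1.35 - 1)/1.35 = 0.259259
(P2/P1)^exp - 1 = 1.81818^0.259259 - 1 = 0.167651
W = 7.5 * 1.35 / 0.35 * 8.314 * 350.15 / 2 * 0.167651 = 7059

7059 kW


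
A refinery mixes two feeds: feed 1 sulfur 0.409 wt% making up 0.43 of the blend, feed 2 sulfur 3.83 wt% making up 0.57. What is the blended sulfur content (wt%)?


Linear sulfur blending: S_blend = x1*S1 + x2*S2
Contribution 1: 0.43 * 0.409 = 0.17587 wt%
Contribution 2: 0.57 * 3.83 = 2.1831 wt%
S_blend = 0.17587 + 2.1831 = 2.35897

2.35897 wt%


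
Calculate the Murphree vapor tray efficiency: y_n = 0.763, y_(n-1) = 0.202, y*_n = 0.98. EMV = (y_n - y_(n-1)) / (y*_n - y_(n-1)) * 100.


Murphree vapor efficiency: EMV = (y_n - y_(n-1)) / (y*_n - y_(n-1)) * 100
EMV = (0.763 - 0.202) / (0.98 - 0.202) * 100 = 0.561 / 0.778 * 100 = 72.11

72.11 %


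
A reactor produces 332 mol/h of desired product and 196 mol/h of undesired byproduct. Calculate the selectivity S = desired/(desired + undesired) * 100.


Selectivity = desired / (desired + undesired) * 100
Total products = 332 + 196 = 528 mol/h
S = 332 / 528 * 100
= 0.6288 * 100
= 62.88 %

62.88 %


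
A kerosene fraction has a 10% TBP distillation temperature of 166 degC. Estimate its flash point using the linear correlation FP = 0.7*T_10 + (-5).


FP = 0.7 * 166 + (-5) = 111.2

111.2 degC


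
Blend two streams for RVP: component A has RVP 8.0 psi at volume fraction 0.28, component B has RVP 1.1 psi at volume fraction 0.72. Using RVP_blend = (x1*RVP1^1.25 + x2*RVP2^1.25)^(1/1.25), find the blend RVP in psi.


Chevron index: RVP_blend = (sum xi*RVPi^1.25)^(1/1.25)
RVP^1.25 terms: 0.28 * 8.0^1.25 + 0.72 * 1.1^1.25 = 4.57831
RVP_blend = 4.57831^(1/1.25) = 3.377

3.377 psi


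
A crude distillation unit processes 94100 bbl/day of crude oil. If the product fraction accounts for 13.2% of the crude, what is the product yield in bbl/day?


Crude throughput = 94100 bbl/day
Fraction yield = 13.2%
yield = throughput * fraction / 100
yield = 94100 * 13.2 / 100 = 12421.2

12421.2 bbl/day


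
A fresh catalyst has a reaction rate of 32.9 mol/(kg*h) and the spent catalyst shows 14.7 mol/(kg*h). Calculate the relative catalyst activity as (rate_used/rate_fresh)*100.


Activity (%) = (rate_used / rate_fresh) * 100
rate_used = 14.7, rate_fresh = 32.9
= (14.7 / 32.9) * 100
= 0.4468 * 100 = 44.68

44.68 %


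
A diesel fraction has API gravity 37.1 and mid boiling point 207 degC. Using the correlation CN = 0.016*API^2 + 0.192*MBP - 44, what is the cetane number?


CN = 0.016 * 37.1^2 + 0.192 * 207 - 44
CN = 22.02256 + 39.744 - 44 = 17.76656

17.76656


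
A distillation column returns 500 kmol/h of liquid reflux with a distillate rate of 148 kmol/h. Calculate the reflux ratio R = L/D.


Reflux ratio definition: R = L / D (liquid returned / distillate withdrawn)
L = 500 kmol/h, D = 148 kmol/h
R = 500 / 148 = 3.378

3.378


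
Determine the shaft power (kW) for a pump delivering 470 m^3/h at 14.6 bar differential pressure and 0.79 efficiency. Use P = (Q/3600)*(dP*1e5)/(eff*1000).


Q = 470 / 3600 = 0.130556 m^3/s
P = 0.130556 * (14.6 * 1e5) / 0.79 / 1000 = 241.3

241.3 kW


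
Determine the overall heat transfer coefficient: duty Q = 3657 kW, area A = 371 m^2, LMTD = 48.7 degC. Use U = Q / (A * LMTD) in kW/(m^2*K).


From Q = U*A*LMTD, U = Q / (A * LMTD)
U = 3657 / (371 * 48.7) = 3657 / 18067.7 = 0.2024

0.2024 kW/(m^2*K)


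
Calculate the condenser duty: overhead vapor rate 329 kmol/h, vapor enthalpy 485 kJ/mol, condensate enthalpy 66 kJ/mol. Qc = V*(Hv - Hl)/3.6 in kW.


Qc = 329 * (485 - 66) / 3.6 = 329 * 419 / 3.6 = 38290

38290 kW


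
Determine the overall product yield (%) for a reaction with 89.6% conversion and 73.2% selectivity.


Overall yield = conversion (%) * selectivity (%) / 100
Conversion = 89.6%, Selectivity = 73.2%
Y = 89.6 * 73.2 / 100
= 65.5872 %

65.5872 %


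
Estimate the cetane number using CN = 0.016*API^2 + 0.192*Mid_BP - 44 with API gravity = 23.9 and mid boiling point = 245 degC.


CN = 0.016 * 23.9^2 + 0.192 * 245 - 44
CN = 9.13936 + 47.04 - 44 = 12.17936

12.17936


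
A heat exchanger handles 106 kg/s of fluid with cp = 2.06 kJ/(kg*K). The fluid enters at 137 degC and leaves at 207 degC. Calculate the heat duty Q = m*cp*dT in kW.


Q = m_dot * cp * delta_T
delta_T = 207 - 137 = 70 K
Q = 106 * 2.06 * 70
= 218.36 * 70
= 15285.2 kW

15285.2 kW


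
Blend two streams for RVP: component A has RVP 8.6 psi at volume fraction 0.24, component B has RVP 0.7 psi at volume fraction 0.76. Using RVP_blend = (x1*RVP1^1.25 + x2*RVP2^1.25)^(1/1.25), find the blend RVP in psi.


Chevron index: RVP_blend = (sum xi*RVPi^1.25)^(1/1.25)
RVP^1.25 terms: 0.24 * 8.6^1.25 + 0.76 * 0.7^1.25 = 4.02117
RVP_blend = 4.02117^(1/1.25) = 3.044

3.044 psi


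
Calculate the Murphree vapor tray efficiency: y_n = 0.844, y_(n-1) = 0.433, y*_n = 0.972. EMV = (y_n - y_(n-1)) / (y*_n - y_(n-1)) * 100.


Murphree vapor efficiency: EMV = (y_n - y_(n-1)) / (y*_n - y_(n-1)) * 100
EMV = (0.844 - 0.433) / (0.972 - 0.433) * 100 = 0.411 / 0.539 * 100 = 76.25

76.25 %


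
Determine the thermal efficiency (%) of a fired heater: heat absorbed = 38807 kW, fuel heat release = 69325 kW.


Furnace efficiency = Q_absorbed / Q_fuel * 100
= 38807 / 69325 * 100 = 55.98

55.98 %


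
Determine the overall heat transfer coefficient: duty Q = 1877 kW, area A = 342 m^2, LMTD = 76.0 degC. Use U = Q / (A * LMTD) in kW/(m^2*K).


From Q = U*A*LMTD, U = Q / (A * LMTD)
U = 1877 / (342 * 76.0) = 1877 / 25992 = 0.07221

0.07221 kW/(m^2*K)


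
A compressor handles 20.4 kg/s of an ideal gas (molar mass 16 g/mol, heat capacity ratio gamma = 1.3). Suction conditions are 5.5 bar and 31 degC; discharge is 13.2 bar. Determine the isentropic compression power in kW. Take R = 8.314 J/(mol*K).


Isentropic work: W = m*(gamma/(gamma-1))*(R*T1/MW)*((P2/P1)^((gamma-1)/gamma) - 1)
T1 = 31 + 273.15 = 304.15 K
Pressure ratio = 13.2 / 5.5 = 2.4
Exponent = (1.3 - 1)/1.3 = 0.230769
(P2/P1)^exp - 1 = 2.4^0.230769 - 1 = 0.223886
W = 20.4 * 1.3 / 0.3 * 8.314 * 304.15 / 16 * 0.223886 = 3128

3128 kW


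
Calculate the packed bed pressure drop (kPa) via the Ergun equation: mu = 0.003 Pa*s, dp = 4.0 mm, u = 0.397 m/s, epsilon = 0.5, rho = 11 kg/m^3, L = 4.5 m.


dp = 4.0 mm = 0.004 m
Viscous term = 150*0.003*0.397*(1-0.5)^2 / (0.004^2*0.5^3) = 22331.2
Inertial term = 1.75*11*0.397^2*(1-0.5) / (0.004*0.5^3) = 3033.97
dP/L = 22331.2 + 3033.97 = 25365.2 Pa/m
dP = 25365.2 * 4.5 / 1000 = 114.1 kPa

114.1 kPa


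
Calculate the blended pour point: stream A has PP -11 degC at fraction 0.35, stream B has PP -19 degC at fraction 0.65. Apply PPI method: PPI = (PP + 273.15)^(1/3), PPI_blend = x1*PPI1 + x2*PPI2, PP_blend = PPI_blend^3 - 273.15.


PPI_1 = (-11 + 273.15)^(1/3) = 6.400049
PPI_2 = (-19 + 273.15)^(1/3) = 6.334272
PPI_blend = 0.35 * 6.400049 + 0.65 * 6.334272 = 6.357294
PP_blend = 6.357294^3 - 273.15 = 256.9312 - 273.15 = -16.22

-16.22 degC


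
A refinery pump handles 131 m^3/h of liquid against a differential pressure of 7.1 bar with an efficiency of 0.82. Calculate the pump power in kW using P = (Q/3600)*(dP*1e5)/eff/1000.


Q = 131 / 3600 = 0.0363889 m^3/s
P = 0.0363889 * (7.1 * 1e5) / 0.82 / 1000 = 31.51

31.51 kW


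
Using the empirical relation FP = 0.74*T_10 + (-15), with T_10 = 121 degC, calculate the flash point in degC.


FP = 0.74 * 121 + (-15) = 74.54

74.54 degC


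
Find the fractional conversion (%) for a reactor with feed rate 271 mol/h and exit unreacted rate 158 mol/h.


X = (F_in - F_out) / F_in * 100
Moles reacted = 271 - 158 = 113
X = 113 / 271 * 100
= 0.4170 * 100
= 41.70 %

41.70 %


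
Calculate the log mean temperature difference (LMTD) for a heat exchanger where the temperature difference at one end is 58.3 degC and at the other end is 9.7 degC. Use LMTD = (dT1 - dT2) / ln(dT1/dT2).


LMTD = (dT1 - dT2) / ln(dT1/dT2)
= (58.3 - 9.7) / ln(58.3 / 9.7) = 48.6 / 1.79348 = 27.10

27.10 degC


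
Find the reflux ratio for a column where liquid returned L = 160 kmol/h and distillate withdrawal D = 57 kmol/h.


Reflux ratio definition: R = L / D (liquid returned / distillate withdrawn)
L = 160 kmol/h, D = 57 kmol/h
R = 160 / 57 = 2.807

2.807


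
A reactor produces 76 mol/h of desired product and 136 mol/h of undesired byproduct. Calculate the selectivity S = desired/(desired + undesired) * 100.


Selectivity = desired / (desired + undesired) * 100
Total products = 76 + 136 = 212 mol/h
S = 76 / 212 * 100
= 0.3585 * 100
= 35.85 %

35.85 %


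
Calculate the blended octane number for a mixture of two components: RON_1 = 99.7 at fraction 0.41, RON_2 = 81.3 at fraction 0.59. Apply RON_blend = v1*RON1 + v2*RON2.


Linear blending: RON_blend = sum(vi * RONi)
Contribution 1: 0.41 * 99.7 = 40.877
Contribution 2: 0.59 * 81.3 = 47.967
RON_blend = 40.877 + 47.967 = 88.844

88.844


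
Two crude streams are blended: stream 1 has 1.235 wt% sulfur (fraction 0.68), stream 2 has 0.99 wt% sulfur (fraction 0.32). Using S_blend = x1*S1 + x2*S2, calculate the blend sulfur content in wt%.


Linear sulfur blending: S_blend = x1*S1 + x2*S2
Contribution 1: 0.68 * 1.235 = 0.8398 wt%
Contribution 2: 0.32 * 0.99 = 0.3168 wt%
S_blend = 0.8398 + 0.3168 = 1.1566

1.1566 wt%


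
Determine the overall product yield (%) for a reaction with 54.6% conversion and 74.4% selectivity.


Overall yield = conversion (%) * selectivity (%) / 100
Conversion = 54.6%, Selectivity = 74.4%
Y = 54.6 * 74.4 / 100
= 40.6224 %

40.6224 %


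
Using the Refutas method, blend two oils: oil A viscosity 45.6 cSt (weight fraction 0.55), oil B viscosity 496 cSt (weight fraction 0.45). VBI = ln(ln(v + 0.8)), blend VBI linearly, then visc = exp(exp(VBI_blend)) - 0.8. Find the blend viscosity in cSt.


Refutas method: VBN_i = 14.534*ln(ln(visc_i + 0.8)) + 10.975, blended linearly by mass fraction; since VBN is linear in VBI_i = ln(ln(visc_i + 0.8)) and the fractions sum to 1, blend VBI directly: visc = exp(exp(VBI_blend)) - 0.8
VBI_1 = ln(ln(45.6 + 0.8)) = 1.34477
VBI_2 = ln(ln(496 + 0.8)) = 1.82587
VBI_blend = 0.55 * 1.34477 + 0.45 * 1.82587 = 1.56127
visc_blend = exp(exp(1.56127)) - 0.8 = 116.5

116.5 cSt


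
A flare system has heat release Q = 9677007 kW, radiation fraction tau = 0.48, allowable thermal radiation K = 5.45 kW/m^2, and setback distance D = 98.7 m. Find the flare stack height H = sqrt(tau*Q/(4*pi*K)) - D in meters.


tau*Q/(4*pi*K) = 0.48 * 9677007 / (4 * pi * 5.45) = 67822.8
sqrt(67822.8) = 260.428
H = 260.428 - 98.7 = 161.7

161.7 m


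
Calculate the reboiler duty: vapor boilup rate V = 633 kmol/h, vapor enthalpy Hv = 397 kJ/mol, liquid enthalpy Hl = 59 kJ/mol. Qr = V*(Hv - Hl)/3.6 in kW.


Qr = 633 * (397 - 59) / 3.6 = 633 * 338 / 3.6 = 59430

59430 kW


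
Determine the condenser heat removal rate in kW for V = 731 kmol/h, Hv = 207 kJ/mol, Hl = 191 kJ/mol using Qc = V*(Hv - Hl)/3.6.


Qc = 731 * (207 - 191) / 3.6 = 731 * 16 / 3.6 = 3249

3249 kW


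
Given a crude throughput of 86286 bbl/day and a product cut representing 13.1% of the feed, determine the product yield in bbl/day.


Crude throughput = 86286 bbl/day
Fraction yield = 13.1%
yield = throughput * fraction / 100
yield = 86286 * 13.1 / 100 = 11303.466

11303.466 bbl/day


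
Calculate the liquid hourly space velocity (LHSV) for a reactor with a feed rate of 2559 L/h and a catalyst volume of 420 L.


LHSV = volumetric feed rate / catalyst volume
= 2559 L/h / 420 L
= 6.093 h^-1

6.093 h^-1


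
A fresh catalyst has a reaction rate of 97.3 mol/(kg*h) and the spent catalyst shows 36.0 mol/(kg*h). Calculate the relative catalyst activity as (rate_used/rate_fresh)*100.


Activity (%) = (rate_used / rate_fresh) * 100
rate_used = 36.0, rate_fresh = 97.3
= (36.0 / 97.3) * 100
= 0.3700 * 100 = 37.00

37.00 %


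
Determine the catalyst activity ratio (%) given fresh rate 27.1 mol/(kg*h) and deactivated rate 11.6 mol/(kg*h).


Activity (%) = (rate_used / rate_fresh) * 100
rate_used = 11.6, rate_fresh = 27.1
= (11.6 / 27.1) * 100
= 0.4280 * 100 = 42.80

42.80 %


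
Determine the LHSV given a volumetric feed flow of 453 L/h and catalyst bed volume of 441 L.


LHSV = volumetric feed rate / catalyst volume
= 453 L/h / 441 L
= 1.027 h^-1

1.027 h^-1


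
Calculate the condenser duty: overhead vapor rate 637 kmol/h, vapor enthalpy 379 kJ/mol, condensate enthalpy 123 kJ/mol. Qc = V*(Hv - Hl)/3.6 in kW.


Qc = 637 * (379 - 123) / 3.6 = 637 * 256 / 3.6 = 45300

45300 kW


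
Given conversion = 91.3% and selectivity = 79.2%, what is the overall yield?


Overall yield = conversion (%) * selectivity (%) / 100
Conversion = 91.3%, Selectivity = 79.2%
Y = 91.3 * 79.2 / 100
= 72.3096 %

72.3096 %


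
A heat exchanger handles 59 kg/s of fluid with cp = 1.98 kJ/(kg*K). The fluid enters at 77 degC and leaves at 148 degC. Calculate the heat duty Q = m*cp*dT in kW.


Q = m_dot * cp * delta_T
delta_T = 148 - 77 = 71 K
Q = 59 * 1.98 * 71
= 116.82 * 71
= 8294.22 kW

8294.22 kW


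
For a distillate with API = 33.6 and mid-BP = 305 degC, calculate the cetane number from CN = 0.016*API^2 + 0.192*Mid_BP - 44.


CN = 0.016 * 33.6^2 + 0.192 * 305 - 44
CN = 18.06336 + 58.56 - 44 = 32.62336

32.62336


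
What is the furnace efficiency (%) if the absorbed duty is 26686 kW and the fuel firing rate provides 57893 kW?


Furnace efficiency = Q_absorbed / Q_fuel * 100
= 26686 / 57893 * 100 = 46.10

46.10 %


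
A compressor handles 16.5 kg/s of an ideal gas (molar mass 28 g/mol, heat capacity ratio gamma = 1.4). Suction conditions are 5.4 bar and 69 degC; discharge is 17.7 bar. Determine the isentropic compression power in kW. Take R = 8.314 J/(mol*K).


Isentropic work: W = m*(gamma/(gamma-1))*(R*T1/MW)*((P2/P1)^((gamma-1)/gamma) - 1)
T1 = 69 + 273.15 = 342.15 K
Pressure ratio = 17.7 / 5.4 = 3.27778
Exponent = (1.4 - 1)/1.4 = 0.285714
(P2/P1)^exp - 1 = 3.27778^0.285714 - 1 = 0.40381
W = 16.5 * 1.4 / 0.4 * 8.314 * 342.15 / 28 * 0.40381 = 2369

2369 kW


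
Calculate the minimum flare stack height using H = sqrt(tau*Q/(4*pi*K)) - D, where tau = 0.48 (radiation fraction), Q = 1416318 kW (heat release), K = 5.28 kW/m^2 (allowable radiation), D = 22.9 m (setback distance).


tau*Q/(4*pi*K) = 0.48 * 1416318 / (4 * pi * 5.28) = 10246.1
sqrt(10246.1) = 101.223
H = 101.223 - 22.9 = 78.32

78.32 m


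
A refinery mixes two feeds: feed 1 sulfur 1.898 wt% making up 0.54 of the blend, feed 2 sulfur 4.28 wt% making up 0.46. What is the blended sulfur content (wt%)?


Linear sulfur blending: S_blend = x1*S1 + x2*S2
Contribution 1: 0.54 * 1.898 = 1.02492 wt%
Contribution 2: 0.46 * 4.28 = 1.9688 wt%
S_blend = 1.02492 + 1.9688 = 2.99372

2.99372 wt%


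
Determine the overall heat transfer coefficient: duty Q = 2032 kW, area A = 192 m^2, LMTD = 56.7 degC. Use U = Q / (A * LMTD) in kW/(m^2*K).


From Q = U*A*LMTD, U = Q / (A * LMTD)
U = 2032 / (192 * 56.7) = 2032 / 10886.4 = 0.1867

0.1867 kW/(m^2*K)


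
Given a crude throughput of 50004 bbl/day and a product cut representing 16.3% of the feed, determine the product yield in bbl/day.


Crude throughput = 50004 bbl/day
Fraction yield = 16.3%
yield = throughput * fraction / 100
yield = 50004 * 16.3 / 100 = 8150.652

8150.652 bbl/day


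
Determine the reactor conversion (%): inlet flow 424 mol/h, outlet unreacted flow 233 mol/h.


X = (F_in - F_out) / F_in * 100
Moles reacted = 424 - 233 = 191
X = 191 / 424 * 100
= 0.4505 * 100
= 45.05 %

45.05 %


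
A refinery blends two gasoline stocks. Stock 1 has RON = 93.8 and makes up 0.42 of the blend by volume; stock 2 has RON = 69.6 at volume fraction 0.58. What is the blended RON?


Linear blending: RON_blend = sum(vi * RONi)
Contribution 1: 0.42 * 93.8 = 39.396
Contribution 2: 0.58 * 69.6 = 40.368
RON_blend = 39.396 + 40.368 = 79.764

79.764


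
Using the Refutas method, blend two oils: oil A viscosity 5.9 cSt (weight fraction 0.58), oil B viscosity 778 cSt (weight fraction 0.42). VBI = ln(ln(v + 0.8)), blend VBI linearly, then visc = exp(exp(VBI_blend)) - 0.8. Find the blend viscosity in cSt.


Refutas method: VBN_i = 14.534*ln(ln(visc_i + 0.8)) + 10.975, blended linearly by mass fraction; since VBN is linear in VBI_i = ln(ln(visc_i + 0.8)) and the fractions sum to 1, blend VBI directly: visc = exp(exp(VBI_blend)) - 0.8
VBI_1 = ln(ln(5.9 + 0.8)) = 0.642962
VBI_2 = ln(ln(778 + 0.8)) = 1.89578
VBI_blend = 0.58 * 0.642962 + 0.42 * 1.89578 = 1.16915
visc_blend = exp(exp(1.16915)) - 0.8 = 24.21

24.21 cSt


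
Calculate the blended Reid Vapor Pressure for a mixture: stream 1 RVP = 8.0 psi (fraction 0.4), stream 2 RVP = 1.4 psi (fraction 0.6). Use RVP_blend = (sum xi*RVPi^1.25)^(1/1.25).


Chevron index: RVP_blend = (sum xi*RVPi^1.25)^(1/1.25)
RVP^1.25 terms: 0.4 * 8.0^1.25 + 0.6 * 1.4^1.25 = 6.29545
RVP_blend = 6.29545^(1/1.25) = 4.357

4.357 psi


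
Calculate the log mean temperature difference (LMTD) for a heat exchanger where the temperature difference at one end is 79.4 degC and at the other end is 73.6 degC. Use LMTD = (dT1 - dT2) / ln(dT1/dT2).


LMTD = (dT1 - dT2) / ln(dT1/dT2)
= (79.4 - 73.6) / ln(79.4 / 73.6) = 5.8 / 0.0758533 = 76.46

76.46 degC


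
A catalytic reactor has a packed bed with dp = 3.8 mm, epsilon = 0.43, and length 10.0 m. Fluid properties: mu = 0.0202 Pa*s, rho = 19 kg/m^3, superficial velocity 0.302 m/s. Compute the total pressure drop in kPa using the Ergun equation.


dp = 3.8 mm = 0.0038 m
Viscous term = 150*0.0202*0.302*(1-0.43)^2 / (0.0038^2*0.43^3) = 258956
Inertial term = 1.75*19*0.302^2*(1-0.43) / (0.0038*0.43^3) = 5721.26
dP/L = 258956 + 5721.26 = 264677 Pa/m
dP = 264677 * 10.0 / 1000 = 2647 kPa

2647 kPa


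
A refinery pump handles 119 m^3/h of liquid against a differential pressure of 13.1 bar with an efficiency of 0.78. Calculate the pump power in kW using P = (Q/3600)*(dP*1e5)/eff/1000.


Q = 119 / 3600 = 0.0330556 m^3/s
P = 0.0330556 * (13.1 * 1e5) / 0.78 / 1000 = 55.52

55.52 kW


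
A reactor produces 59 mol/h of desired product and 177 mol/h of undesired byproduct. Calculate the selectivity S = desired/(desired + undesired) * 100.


Selectivity = desired / (desired + undesired) * 100
Total products = 59 + 177 = 236 mol/h
S = 59 / 236 * 100
= 0.2500 * 100
= 25.00 %

25.00 %


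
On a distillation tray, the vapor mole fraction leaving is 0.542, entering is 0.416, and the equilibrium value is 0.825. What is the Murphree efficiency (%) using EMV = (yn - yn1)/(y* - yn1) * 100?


Murphree vapor efficiency: EMV = (y_n - y_(n-1)) / (y*_n - y_(n-1)) * 100
EMV = (0.542 - 0.416) / (0.825 - 0.416) * 100 = 0.126 / 0.409 * 100 = 30.81

30.81 %


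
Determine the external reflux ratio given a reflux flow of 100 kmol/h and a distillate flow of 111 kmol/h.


Reflux ratio definition: R = L / D (liquid returned / distillate withdrawn)
L = 100 kmol/h, D = 111 kmol/h
R = 100 / 111 = 0.9009

0.9009


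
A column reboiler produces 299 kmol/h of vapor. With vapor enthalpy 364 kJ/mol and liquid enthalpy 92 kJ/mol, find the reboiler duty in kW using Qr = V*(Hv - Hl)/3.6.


Qr = 299 * (364 - 92) / 3.6 = 299 * 272 / 3.6 = 22590

22590 kW


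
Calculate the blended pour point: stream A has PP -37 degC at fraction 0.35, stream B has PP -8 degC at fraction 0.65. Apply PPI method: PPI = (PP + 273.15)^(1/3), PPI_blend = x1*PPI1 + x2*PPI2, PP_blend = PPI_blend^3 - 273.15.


PPI_1 = (-37 + 273.15)^(1/3) = 6.181056
PPI_2 = (-8 + 273.15)^(1/3) = 6.42437
PPI_blend = 0.35 * 6.181056 + 0.65 * 6.42437 = 6.33921
PP_blend = 6.33921^3 - 273.15 = 254.7449 - 273.15 = -18.41

-18.41 degC


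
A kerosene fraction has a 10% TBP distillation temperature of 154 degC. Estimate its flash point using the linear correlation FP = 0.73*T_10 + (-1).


FP = 0.73 * 154 + (-1) = 111.42

111.42 degC


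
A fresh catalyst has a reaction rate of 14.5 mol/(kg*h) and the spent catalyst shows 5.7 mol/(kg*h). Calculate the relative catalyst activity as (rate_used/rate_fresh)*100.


Activity (%) = (rate_used / rate_fresh) * 100
rate_used = 5.7, rate_fresh = 14.5
= (5.7 / 14.5) * 100
= 0.3931 * 100 = 39.31

39.31 %


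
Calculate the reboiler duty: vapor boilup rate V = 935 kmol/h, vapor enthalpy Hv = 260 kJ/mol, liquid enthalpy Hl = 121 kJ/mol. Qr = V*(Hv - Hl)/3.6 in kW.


Qr = 935 * (260 - 121) / 3.6 = 935 * 139 / 3.6 = 36100

36100 kW


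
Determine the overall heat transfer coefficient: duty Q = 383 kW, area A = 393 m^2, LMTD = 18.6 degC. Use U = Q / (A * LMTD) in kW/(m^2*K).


From Q = U*A*LMTD, U = Q / (A * LMTD)
U = 383 / (393 * 18.6) = 383 / 7309.8 = 0.05240

0.05240 kW/(m^2*K)


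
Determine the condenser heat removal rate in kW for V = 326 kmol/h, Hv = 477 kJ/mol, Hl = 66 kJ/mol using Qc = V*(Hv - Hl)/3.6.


Qc = 326 * (477 - 66) / 3.6 = 326 * 411 / 3.6 = 37220

37220 kW


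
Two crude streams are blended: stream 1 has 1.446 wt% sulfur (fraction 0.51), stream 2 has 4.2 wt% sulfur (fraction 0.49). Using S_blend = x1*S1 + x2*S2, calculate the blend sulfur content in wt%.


Linear sulfur blending: S_blend = x1*S1 + x2*S2
Contribution 1: 0.51 * 1.446 = 0.73746 wt%
Contribution 2: 0.49 * 4.2 = 2.058 wt%
S_blend = 0.73746 + 2.058 = 2.79546

2.79546 wt%


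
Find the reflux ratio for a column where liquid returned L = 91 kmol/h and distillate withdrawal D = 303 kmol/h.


Reflux ratio definition: R = L / D (liquid returned / distillate withdrawn)
L = 91 kmol/h, D = 303 kmol/h
R = 91 / 303 = 0.3003

0.3003


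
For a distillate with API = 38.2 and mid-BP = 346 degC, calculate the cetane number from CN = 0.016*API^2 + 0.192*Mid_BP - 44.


CN = 0.016 * 38.2^2 + 0.192 * 346 - 44
CN = 23.34784 + 66.432 - 44 = 45.77984

45.77984


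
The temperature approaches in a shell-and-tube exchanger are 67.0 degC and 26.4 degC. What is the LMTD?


LMTD = (dT1 - dT2) / ln(dT1/dT2)
= (67.0 - 26.4) / ln(67.0 / 26.4) = 40.6 / 0.931329 = 43.59

43.59 degC


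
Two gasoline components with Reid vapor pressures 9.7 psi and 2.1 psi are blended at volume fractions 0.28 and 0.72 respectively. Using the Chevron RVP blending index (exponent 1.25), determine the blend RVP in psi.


Chevron index: RVP_blend = (sum xi*RVPi^1.25)^(1/1.25)
RVP^1.25 terms: 0.28 * 9.7^1.25 + 0.72 * 2.1^1.25 = 6.61332
RVP_blend = 6.61332^(1/1.25) = 4.532

4.532 psi


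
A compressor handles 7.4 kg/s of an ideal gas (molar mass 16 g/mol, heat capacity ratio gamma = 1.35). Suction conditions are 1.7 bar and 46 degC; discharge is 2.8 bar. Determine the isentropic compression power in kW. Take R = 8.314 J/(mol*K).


Isentropic work: W = m*(gamma/(gamma-1))*(R*T1/MW)*((P2/P1)^((gamma-1)/gamma) - 1)
T1 = 46 + 273.15 = 319.15 K
Pressure ratio = 2.8 / 1.7 = 1.64706
Exponent = (1.35 - 1)/1.35 = 0.259259
(P2/P1)^exp - 1 = 1.64706^0.259259 - 1 = 0.138109
W = 7.4 * 1.35 / 0.35 * 8.314 * 319.15 / 16 * 0.138109 = 653.7

653.7 kW


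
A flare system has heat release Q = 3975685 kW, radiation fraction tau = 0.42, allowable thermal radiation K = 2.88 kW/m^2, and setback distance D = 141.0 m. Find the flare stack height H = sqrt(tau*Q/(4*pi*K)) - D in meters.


tau*Q/(4*pi*K) = 0.42 * 3975685 / (4 * pi * 2.88) = 46138
sqrt(46138) = 214.798
H = 214.798 - 141.0 = 73.80

73.80 m


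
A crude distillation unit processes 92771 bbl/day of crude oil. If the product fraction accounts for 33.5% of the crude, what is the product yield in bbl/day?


Crude throughput = 92771 bbl/day
Fraction yield = 33.5%
yield = throughput * fraction / 100
yield = 92771 * 33.5 / 100 = 31078.285

31078.285 bbl/day


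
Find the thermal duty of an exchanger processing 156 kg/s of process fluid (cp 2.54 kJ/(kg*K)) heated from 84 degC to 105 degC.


Q = m_dot * cp * delta_T
delta_T = 105 - 84 = 21 K
Q = 156 * 2.54 * 21
= 396.24 * 21
= 8321.04 kW

8321.04 kW


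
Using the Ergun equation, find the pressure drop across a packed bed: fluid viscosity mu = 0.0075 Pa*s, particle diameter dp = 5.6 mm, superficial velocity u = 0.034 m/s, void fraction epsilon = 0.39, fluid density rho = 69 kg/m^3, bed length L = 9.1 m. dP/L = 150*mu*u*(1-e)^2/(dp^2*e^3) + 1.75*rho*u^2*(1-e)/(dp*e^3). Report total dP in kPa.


dp = 5.6 mm = 0.0056 m
Viscous term = 150*0.0075*0.034*(1-0.39)^2 / (0.0056^2*0.39^3) = 7651.05
Inertial term = 1.75*69*0.034^2*(1-0.39) / (0.0056*0.39^3) = 256.326
dP/L = 7651.05 + 256.326 = 7907.38 Pa/m
dP = 7907.38 * 9.1 / 1000 = 71.96 kPa

71.96 kPa


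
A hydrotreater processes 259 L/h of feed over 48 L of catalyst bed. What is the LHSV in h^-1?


LHSV = volumetric feed rate / catalyst volume
= 259 L/h / 48 L
= 5.396 h^-1

5.396 h^-1


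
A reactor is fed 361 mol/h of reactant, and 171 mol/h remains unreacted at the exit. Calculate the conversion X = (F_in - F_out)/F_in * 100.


X = (F_in - F_out) / F_in * 100
Moles reacted = 361 - 171 = 190
X = 190 / 361 * 100
= 0.5263 * 100
= 52.63 %

52.63 %


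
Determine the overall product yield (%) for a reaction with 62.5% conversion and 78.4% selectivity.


Overall yield = conversion (%) * selectivity (%) / 100
Conversion = 62.5%, Selectivity = 78.4%
Y = 62.5 * 78.4 / 100
= 49 %

49 %


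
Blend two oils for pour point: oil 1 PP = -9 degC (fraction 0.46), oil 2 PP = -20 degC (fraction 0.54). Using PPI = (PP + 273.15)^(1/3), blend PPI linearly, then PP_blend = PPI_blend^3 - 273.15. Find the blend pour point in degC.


PPI_1 = (-9 + 273.15)^(1/3) = 6.416283
PPI_2 = (-20 + 273.15)^(1/3) = 6.325953
PPI_blend = 0.46 * 6.416283 + 0.54 * 6.325953 = 6.367505
PP_blend = 6.367505^3 - 273.15 = 258.1713 - 273.15 = -14.98

-14.98 degC


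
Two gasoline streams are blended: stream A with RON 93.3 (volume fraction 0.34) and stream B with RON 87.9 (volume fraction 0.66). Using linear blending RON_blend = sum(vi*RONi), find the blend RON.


Linear blending: RON_blend = sum(vi * RONi)
Contribution 1: 0.34 * 93.3 = 31.722
Contribution 2: 0.66 * 87.9 = 58.014
RON_blend = 31.722 + 58.014 = 89.736

89.736


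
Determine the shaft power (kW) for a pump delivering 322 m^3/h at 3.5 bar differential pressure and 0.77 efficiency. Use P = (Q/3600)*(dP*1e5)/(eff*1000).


Q = 322 / 3600 = 0.0894444 m^3/s
P = 0.0894444 * (3.5 * 1e5) / 0.77 / 1000 = 40.66

40.66 kW


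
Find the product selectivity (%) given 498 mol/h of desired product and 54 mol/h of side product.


Selectivity = desired / (desired + undesired) * 100
Total products = 498 + 54 = 552 mol/h
S = 498 / 552 * 100
= 0.9022 * 100
= 90.22 %

90.22 %


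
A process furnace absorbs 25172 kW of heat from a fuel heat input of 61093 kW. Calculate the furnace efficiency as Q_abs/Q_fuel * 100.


Furnace efficiency = Q_absorbed / Q_fuel * 100
= 25172 / 61093 * 100 = 41.20

41.20 %


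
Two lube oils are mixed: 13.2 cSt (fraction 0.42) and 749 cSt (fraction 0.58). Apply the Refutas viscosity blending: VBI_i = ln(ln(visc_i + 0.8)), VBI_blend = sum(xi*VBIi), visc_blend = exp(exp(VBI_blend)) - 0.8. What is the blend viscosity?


Refutas method: VBN_i = 14.534*ln(ln(visc_i + 0.8)) + 10.975, blended linearly by mass fraction; since VBN is linear in VBI_i = ln(ln(visc_i + 0.8)) and the fractions sum to 1, blend VBI directly: visc = exp(exp(VBI_blend)) - 0.8
VBI_1 = ln(ln(13.2 + 0.8)) = 0.970422
VBI_2 = ln(ln(749 + 0.8)) = 1.89007
VBI_blend = 0.42 * 0.970422 + 0.58 * 1.89007 = 1.50382
visc_blend = exp(exp(1.50382)) - 0.8 = 89.11

89.11 cSt


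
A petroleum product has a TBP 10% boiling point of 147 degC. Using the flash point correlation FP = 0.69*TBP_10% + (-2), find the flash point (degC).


FP = 0.69 * 147 + (-2) = 99.43

99.43 degC


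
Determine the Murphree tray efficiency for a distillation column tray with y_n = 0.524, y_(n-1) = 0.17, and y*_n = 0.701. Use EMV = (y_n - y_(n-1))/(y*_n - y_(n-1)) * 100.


Murphree vapor efficiency: EMV = (y_n - y_(n-1)) / (y*_n - y_(n-1)) * 100
EMV = (0.524 - 0.17) / (0.701 - 0.17) * 100 = 0.354 / 0.531 * 100 = 66.67

66.67 %


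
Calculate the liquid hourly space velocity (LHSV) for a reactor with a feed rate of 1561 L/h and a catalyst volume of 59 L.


LHSV = volumetric feed rate / catalyst volume
= 1561 L/h / 59 L
= 26.46 h^-1

26.46 h^-1


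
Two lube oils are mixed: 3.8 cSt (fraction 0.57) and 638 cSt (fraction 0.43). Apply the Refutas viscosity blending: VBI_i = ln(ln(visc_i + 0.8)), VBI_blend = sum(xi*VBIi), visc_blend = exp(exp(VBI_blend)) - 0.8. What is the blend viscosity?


Refutas method: VBN_i = 14.534*ln(ln(visc_i + 0.8)) + 10.975, blended linearly by mass fraction; since VBN is linear in VBI_i = ln(ln(visc_i + 0.8)) and the fractions sum to 1, blend VBI directly: visc = exp(exp(VBI_blend)) - 0.8
VBI_1 = ln(ln(3.8 + 0.8)) = 0.422687
VBI_2 = ln(ln(638 + 0.8)) = 1.86557
VBI_blend = 0.57 * 0.422687 + 0.43 * 1.86557 = 1.04313
visc_blend = exp(exp(1.04313)) - 0.8 = 16.28

16.28 cSt


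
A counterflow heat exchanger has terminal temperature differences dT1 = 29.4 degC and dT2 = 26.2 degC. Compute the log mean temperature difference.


LMTD = (dT1 - dT2) / ln(dT1/dT2)
= (29.4 - 26.2) / ln(29.4 / 26.2) = 3.2 / 0.115235 = 27.77

27.77 degC


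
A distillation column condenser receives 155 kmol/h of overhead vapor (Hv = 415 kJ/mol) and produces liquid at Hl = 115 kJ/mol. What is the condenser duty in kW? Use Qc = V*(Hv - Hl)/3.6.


Qc = 155 * (415 - 115) / 3.6 = 155 * 300 / 3.6 = 12920

12920 kW


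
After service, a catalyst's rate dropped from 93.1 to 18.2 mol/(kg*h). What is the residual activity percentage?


Activity (%) = (rate_used / rate_fresh) * 100
rate_used = 18.2, rate_fresh = 93.1
= (18.2 / 93.1) * 100
= 0.1955 * 100 = 19.55

19.55 %


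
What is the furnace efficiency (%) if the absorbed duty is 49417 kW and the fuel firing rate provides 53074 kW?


Furnace efficiency = Q_absorbed / Q_fuel * 100
= 49417 / 53074 * 100 = 93.11

93.11 %


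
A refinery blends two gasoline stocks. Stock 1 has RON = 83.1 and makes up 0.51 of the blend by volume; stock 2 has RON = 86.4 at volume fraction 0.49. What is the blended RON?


Linear blending: RON_blend = sum(vi * RONi)
Contribution 1: 0.51 * 83.1 = 42.381
Contribution 2: 0.49 * 86.4 = 42.336
RON_blend = 42.381 + 42.336 = 84.717

84.717


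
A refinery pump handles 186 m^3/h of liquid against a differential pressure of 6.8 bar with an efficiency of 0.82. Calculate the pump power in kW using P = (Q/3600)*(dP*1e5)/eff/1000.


Q = 186 / 3600 = 0.0516667 m^3/s
P = 0.0516667 * (6.8 * 1e5) / 0.82 / 1000 = 42.85

42.85 kW


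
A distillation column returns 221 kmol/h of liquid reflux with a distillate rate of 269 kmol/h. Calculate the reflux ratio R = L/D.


Reflux ratio definition: R = L / D (liquid returned / distillate withdrawn)
L = 221 kmol/h, D = 269 kmol/h
R = 221 / 269 = 0.8216

0.8216


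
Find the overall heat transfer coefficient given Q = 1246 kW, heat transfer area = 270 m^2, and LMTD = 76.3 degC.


From Q = U*A*LMTD, U = Q / (A * LMTD)
U = 1246 / (270 * 76.3) = 1246 / 20601 = 0.06048

0.06048 kW/(m^2*K)


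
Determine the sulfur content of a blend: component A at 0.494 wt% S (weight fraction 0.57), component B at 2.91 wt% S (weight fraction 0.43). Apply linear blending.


Linear sulfur blending: S_blend = x1*S1 + x2*S2
Contribution 1: 0.57 * 0.494 = 0.28158 wt%
Contribution 2: 0.43 * 2.91 = 1.2513 wt%
S_blend = 0.28158 + 1.2513 = 1.53288

1.53288 wt%
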